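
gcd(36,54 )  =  18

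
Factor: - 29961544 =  - 2^3*3745193^1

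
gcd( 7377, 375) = 3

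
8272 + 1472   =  9744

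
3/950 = 3/950 = 0.00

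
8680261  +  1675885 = 10356146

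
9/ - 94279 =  - 9/94279= -0.00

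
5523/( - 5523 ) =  - 1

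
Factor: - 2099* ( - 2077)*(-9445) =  - 5^1*31^1*67^1*1889^1*2099^1=- 41176639235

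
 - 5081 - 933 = -6014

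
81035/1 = 81035  =  81035.00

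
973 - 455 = 518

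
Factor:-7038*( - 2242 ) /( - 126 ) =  - 2^1 * 7^(-1 ) * 17^1*19^1*23^1  *59^1= -  876622/7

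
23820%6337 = 4809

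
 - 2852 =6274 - 9126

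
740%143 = 25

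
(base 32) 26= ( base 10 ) 70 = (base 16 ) 46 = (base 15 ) 4A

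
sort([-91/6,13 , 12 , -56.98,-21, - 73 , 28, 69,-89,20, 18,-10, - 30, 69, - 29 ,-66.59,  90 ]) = [ - 89,- 73 , - 66.59,-56.98, - 30,-29, - 21,-91/6, - 10,  12, 13 , 18,20, 28,  69 , 69,90]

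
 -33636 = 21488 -55124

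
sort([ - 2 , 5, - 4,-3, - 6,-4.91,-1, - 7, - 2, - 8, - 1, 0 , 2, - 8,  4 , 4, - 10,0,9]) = [ - 10  , - 8, - 8 , - 7 , - 6,- 4.91, - 4,- 3, - 2,-2, - 1,-1,  0,  0,2, 4, 4, 5, 9] 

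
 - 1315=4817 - 6132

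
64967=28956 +36011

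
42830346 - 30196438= 12633908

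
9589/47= 9589/47 = 204.02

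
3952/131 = 3952/131 = 30.17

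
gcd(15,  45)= 15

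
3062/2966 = 1 + 48/1483 = 1.03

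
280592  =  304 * 923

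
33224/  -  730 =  - 16612/365 = - 45.51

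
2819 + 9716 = 12535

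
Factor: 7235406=2^1*3^4*59^1*757^1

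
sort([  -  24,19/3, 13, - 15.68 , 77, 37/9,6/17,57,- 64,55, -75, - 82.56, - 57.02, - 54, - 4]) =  [ - 82.56,-75,  -  64, - 57.02, - 54, - 24, - 15.68, - 4, 6/17,  37/9,19/3,13, 55, 57, 77]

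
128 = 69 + 59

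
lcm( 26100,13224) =991800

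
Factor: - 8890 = - 2^1*5^1*7^1*127^1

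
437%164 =109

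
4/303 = 4/303 = 0.01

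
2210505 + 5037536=7248041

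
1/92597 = 1/92597 = 0.00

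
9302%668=618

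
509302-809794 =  - 300492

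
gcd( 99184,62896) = 16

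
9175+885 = 10060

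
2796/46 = 1398/23 =60.78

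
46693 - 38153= 8540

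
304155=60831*5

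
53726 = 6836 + 46890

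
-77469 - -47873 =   -  29596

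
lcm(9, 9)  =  9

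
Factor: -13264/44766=-8/27 =- 2^3*3^( - 3)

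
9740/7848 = 2435/1962  =  1.24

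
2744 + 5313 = 8057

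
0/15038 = 0 = 0.00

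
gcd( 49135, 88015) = 5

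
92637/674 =92637/674=137.44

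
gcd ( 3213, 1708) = 7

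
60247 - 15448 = 44799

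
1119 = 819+300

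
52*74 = 3848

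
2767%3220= 2767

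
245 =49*5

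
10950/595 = 2190/119 = 18.40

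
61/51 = 1  +  10/51 = 1.20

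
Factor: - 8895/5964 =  - 2965/1988 = -2^( - 2)*5^1*7^(  -  1)*71^( - 1) * 593^1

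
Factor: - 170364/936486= -2^1*3^( - 1)*14197^1*52027^(-1 )=- 28394/156081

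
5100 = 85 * 60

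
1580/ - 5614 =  - 790/2807 = - 0.28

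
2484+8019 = 10503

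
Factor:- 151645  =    -  5^1*13^1*2333^1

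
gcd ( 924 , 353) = 1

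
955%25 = 5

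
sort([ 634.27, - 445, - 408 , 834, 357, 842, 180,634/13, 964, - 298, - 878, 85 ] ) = [ - 878,-445, - 408, - 298, 634/13, 85, 180,357,  634.27,  834, 842,  964 ]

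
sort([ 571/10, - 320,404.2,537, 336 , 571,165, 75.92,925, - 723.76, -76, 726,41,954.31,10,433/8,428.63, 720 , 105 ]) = [ - 723.76 , - 320 , - 76,10,  41,433/8, 571/10,  75.92,105,165 , 336,404.2,  428.63,537,571,720 , 726 , 925, 954.31]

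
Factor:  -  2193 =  - 3^1 * 17^1*43^1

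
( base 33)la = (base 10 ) 703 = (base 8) 1277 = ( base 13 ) 421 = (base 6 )3131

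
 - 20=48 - 68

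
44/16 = 2 + 3/4 =2.75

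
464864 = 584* 796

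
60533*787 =47639471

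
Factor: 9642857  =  7^2*83^1*2371^1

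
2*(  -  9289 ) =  - 18578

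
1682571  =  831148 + 851423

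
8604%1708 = 64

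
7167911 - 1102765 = 6065146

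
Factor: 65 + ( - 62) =3^1 = 3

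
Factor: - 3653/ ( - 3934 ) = 2^( - 1 ) * 7^( - 1)*13^1 = 13/14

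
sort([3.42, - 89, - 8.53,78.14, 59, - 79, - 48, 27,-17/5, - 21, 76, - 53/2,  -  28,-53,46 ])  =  [ - 89, - 79,  -  53, - 48, - 28, - 53/2,  -  21,  -  8.53, - 17/5,3.42,27,46,59,76,78.14]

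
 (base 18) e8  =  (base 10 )260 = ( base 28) 98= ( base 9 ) 318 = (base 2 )100000100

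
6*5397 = 32382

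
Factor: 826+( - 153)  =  673^1 = 673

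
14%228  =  14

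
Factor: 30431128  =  2^3*7^1*13^1*41801^1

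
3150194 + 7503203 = 10653397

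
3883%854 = 467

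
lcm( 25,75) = 75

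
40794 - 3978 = 36816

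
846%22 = 10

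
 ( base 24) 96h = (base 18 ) g8h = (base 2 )1010011100001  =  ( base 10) 5345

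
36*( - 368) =-13248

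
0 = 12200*0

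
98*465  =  45570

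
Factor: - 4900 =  - 2^2*5^2*7^2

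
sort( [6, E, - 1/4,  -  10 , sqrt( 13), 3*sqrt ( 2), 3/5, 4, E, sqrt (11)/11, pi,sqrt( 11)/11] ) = [ - 10,-1/4,sqrt(11)/11 , sqrt(11)/11, 3/5, E,  E,pi , sqrt(13),4 , 3*sqrt(2), 6] 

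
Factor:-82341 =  - 3^2*7^1*1307^1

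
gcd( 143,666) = 1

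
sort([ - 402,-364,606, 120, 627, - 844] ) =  [-844,-402, - 364, 120, 606, 627] 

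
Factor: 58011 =3^1*61^1* 317^1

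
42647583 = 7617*5599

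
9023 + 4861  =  13884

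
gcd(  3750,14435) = 5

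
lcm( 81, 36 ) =324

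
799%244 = 67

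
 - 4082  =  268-4350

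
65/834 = 65/834 = 0.08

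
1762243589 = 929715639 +832527950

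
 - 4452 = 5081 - 9533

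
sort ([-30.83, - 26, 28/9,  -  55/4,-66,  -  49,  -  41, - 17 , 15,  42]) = [ - 66,-49, - 41 ,-30.83, - 26,  -  17,-55/4,28/9,15,42]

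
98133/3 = 32711 = 32711.00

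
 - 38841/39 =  - 12947/13 =- 995.92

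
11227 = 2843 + 8384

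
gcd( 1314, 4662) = 18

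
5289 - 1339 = 3950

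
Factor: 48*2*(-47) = - 4512 = - 2^5*3^1*47^1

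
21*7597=159537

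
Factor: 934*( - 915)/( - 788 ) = 2^( - 1 ) * 3^1*5^1 * 61^1*197^(-1)*467^1  =  427305/394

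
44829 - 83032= - 38203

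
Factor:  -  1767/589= - 3 = -3^1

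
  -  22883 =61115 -83998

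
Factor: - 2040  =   - 2^3*3^1*5^1*17^1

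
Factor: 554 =2^1*277^1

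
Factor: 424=2^3*53^1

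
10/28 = 5/14 =0.36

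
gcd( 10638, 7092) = 3546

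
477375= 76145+401230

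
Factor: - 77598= - 2^1* 3^4*479^1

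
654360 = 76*8610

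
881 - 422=459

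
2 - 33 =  -31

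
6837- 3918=2919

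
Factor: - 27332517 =-3^1 * 59^1* 307^1*503^1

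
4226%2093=40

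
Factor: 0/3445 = 0^1 = 0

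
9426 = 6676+2750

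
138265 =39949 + 98316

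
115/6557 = 115/6557  =  0.02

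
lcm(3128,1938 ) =178296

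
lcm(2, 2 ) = 2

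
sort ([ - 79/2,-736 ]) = [  -  736,-79/2]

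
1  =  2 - 1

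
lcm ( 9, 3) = 9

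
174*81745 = 14223630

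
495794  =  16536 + 479258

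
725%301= 123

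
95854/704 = 136  +  5/32  =  136.16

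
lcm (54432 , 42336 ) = 381024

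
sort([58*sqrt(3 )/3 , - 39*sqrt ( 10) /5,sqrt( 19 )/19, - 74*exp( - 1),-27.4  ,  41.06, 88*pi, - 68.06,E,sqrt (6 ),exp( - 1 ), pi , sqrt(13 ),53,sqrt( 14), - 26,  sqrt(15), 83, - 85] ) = [ - 85, - 68.06, - 27.4,  -  74*exp( - 1), - 26, - 39*sqrt( 10)/5,sqrt(19)/19, exp( - 1),sqrt(6 ), E,  pi,sqrt ( 13), sqrt(14),sqrt( 15 ), 58 * sqrt(3 ) /3,  41.06,53, 83,88*pi] 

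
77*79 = 6083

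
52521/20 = 2626 + 1/20 = 2626.05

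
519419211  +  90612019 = 610031230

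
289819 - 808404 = -518585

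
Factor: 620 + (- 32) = 2^2*3^1*7^2=588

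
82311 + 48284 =130595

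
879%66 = 21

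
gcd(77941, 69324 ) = 1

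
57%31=26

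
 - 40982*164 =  - 6721048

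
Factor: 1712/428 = 2^2 = 4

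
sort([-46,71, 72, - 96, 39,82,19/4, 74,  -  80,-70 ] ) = [ - 96, - 80 , - 70, - 46,19/4, 39,71,72, 74 , 82] 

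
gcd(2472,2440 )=8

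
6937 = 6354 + 583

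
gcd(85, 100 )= 5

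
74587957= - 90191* ( - 827)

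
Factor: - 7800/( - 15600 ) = 2^(- 1 )= 1/2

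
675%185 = 120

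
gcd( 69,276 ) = 69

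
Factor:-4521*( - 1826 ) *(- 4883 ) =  - 40310854518  =  - 2^1*3^1*11^2*19^1*  83^1*137^1*257^1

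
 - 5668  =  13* ( - 436)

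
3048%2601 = 447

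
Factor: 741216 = 2^5*3^1 * 7^1 *1103^1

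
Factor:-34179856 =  - 2^4*31^1*  137^1*503^1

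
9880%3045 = 745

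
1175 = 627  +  548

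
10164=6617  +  3547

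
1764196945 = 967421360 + 796775585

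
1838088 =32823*56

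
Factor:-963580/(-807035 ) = 2^2*48179^1*161407^( - 1) = 192716/161407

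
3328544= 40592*82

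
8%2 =0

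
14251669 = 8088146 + 6163523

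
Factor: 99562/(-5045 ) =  - 2^1*5^( - 1)*67^1 * 743^1*1009^( - 1)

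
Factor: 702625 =5^3 * 7^1*11^1*73^1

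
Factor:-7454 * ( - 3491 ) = 26021914= 2^1*3491^1*3727^1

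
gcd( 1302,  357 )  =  21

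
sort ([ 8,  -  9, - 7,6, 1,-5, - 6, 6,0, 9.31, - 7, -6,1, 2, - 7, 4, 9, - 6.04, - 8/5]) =[-9,-7,-7,-7 , - 6.04,- 6, - 6, - 5, - 8/5, 0, 1, 1, 2,4, 6 , 6, 8, 9, 9.31] 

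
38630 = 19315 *2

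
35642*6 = 213852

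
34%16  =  2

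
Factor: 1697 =1697^1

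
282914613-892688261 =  - 609773648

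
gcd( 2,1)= 1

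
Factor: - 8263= - 8263^1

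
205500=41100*5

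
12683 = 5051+7632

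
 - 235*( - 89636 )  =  21064460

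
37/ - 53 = -37/53  =  - 0.70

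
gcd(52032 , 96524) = 4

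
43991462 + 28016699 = 72008161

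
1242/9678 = 207/1613 = 0.13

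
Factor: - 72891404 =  - 2^2*79^1*251^1*919^1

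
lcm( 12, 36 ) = 36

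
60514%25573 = 9368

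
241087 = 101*2387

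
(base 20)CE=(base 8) 376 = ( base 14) 142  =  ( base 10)254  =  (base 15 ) 11E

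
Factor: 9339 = 3^1*11^1*283^1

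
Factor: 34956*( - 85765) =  - 2^2 * 3^2*5^1*17^1*971^1*1009^1 = -2998001340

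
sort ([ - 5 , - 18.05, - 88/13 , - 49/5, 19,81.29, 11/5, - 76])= [ - 76, - 18.05, -49/5,-88/13, - 5,11/5,19, 81.29 ] 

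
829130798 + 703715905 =1532846703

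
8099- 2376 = 5723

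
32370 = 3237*10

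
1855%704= 447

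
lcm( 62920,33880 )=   440440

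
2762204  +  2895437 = 5657641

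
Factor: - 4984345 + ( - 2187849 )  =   - 2^1* 3586097^1 = - 7172194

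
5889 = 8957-3068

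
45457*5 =227285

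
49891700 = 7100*7027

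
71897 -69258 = 2639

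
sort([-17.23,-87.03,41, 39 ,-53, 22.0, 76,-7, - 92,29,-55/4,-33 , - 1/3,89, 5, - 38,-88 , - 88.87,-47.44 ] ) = [ - 92, - 88.87,-88, - 87.03,- 53, - 47.44, - 38,-33,-17.23,-55/4, - 7,-1/3,  5, 22.0, 29,39,41,76,89]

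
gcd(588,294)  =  294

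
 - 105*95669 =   -  10045245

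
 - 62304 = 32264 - 94568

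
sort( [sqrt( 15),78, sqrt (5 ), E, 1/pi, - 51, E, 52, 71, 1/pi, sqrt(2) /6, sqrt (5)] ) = [  -  51, sqrt(2)/6 , 1/pi,1/pi, sqrt(5 ),sqrt(5 ), E , E,sqrt( 15 ), 52,71,78 ]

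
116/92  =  1 + 6/23=1.26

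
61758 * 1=61758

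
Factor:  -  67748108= -2^2*787^1*21521^1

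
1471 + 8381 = 9852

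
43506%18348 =6810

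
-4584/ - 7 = 4584/7=654.86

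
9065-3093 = 5972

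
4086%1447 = 1192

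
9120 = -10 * ( - 912) 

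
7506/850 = 3753/425 = 8.83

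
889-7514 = -6625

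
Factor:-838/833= - 2^1 * 7^( - 2)* 17^( - 1)*419^1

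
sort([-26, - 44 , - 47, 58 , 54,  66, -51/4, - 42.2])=[ - 47, - 44, - 42.2,-26,  -  51/4,54,  58,66 ]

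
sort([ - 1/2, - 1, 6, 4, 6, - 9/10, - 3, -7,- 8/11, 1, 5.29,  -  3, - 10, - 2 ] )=[ - 10, - 7 , -3, - 3, - 2, - 1 , - 9/10,-8/11,-1/2, 1,4,5.29,6, 6 ]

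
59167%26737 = 5693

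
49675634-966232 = 48709402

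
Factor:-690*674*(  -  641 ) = 298103460=2^2*3^1*5^1*23^1*337^1 *641^1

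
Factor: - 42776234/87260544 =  - 21388117/43630272= - 2^(-6)*3^( - 3 )*7^(- 1 )*3607^( - 1)*21388117^1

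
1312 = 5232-3920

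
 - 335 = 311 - 646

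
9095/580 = 1819/116= 15.68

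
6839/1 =6839= 6839.00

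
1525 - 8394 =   -  6869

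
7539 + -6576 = 963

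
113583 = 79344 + 34239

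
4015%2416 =1599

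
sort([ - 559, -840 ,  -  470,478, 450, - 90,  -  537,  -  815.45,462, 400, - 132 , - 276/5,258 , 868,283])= [ - 840, - 815.45, - 559, - 537, - 470, - 132,-90, - 276/5,258,283,400,450, 462, 478, 868] 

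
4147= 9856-5709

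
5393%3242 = 2151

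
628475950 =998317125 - 369841175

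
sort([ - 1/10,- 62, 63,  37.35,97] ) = [ - 62,-1/10,37.35, 63,97]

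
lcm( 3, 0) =0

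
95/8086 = 95/8086 = 0.01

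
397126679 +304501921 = 701628600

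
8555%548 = 335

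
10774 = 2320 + 8454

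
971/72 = 13 + 35/72 = 13.49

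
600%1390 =600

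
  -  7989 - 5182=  - 13171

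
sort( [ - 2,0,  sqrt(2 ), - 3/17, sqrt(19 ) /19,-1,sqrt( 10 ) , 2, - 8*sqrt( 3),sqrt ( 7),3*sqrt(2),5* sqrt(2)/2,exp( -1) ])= [ - 8 * sqrt( 3 ), - 2, - 1, - 3/17,  0,sqrt(19 ) /19, exp( - 1),sqrt( 2), 2, sqrt (7),sqrt( 10),5*sqrt( 2)/2,3*sqrt( 2 ) ]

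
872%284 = 20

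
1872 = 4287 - 2415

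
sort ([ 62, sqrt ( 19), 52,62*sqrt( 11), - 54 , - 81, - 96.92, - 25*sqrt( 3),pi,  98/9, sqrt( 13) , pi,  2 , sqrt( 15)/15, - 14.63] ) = [ - 96.92,- 81, - 54 , - 25*sqrt( 3 ),-14.63, sqrt(15) /15,2,pi,pi, sqrt( 13 ), sqrt( 19), 98/9,52,62, 62*sqrt( 11) ]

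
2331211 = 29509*79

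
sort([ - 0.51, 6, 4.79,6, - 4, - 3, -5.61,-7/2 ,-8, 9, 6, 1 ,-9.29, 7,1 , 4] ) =[ - 9.29 , - 8, - 5.61, - 4, - 7/2,-3,-0.51,1,1,4 , 4.79,6, 6,  6,7,9 ] 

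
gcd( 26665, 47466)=1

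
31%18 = 13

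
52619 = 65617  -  12998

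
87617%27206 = 5999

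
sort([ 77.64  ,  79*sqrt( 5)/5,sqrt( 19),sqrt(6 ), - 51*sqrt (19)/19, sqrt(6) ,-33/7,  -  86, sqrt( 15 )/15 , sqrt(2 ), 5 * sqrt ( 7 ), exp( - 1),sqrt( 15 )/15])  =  [  -  86, - 51  *sqrt( 19)/19,  -  33/7, sqrt( 15 )/15, sqrt(15)/15, exp( - 1 ), sqrt( 2), sqrt( 6 ), sqrt ( 6),sqrt ( 19 ), 5*sqrt( 7 ), 79 * sqrt(5 ) /5, 77.64]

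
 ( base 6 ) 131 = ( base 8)67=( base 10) 55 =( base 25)25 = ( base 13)43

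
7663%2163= 1174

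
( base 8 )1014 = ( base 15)24e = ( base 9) 642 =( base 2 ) 1000001100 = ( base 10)524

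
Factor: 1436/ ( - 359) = - 2^2 =-4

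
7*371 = 2597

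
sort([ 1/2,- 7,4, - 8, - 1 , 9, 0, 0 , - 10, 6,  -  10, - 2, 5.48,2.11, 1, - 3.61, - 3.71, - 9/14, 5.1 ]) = [-10, - 10,-8, - 7,-3.71, - 3.61, - 2,  -  1, - 9/14, 0,0,1/2, 1,2.11,4,5.1 , 5.48, 6, 9]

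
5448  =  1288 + 4160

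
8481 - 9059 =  - 578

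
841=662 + 179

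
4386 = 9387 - 5001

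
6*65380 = 392280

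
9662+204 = 9866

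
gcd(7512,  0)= 7512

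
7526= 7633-107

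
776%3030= 776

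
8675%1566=845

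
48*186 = 8928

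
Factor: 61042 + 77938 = 138980  =  2^2*5^1*6949^1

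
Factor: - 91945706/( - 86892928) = 2^(-6 )*19^( - 1 )*35729^( - 1 ) * 45972853^1 = 45972853/43446464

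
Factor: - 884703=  - 3^1*29^1 * 10169^1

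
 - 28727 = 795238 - 823965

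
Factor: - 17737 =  - 17737^1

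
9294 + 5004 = 14298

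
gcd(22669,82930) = 1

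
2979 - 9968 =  - 6989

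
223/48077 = 223/48077 =0.00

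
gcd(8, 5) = 1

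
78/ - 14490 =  - 1+2402/2415 =- 0.01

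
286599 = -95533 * (-3 ) 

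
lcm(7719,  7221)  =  223851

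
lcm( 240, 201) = 16080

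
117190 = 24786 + 92404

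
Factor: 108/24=2^( - 1 ) * 3^2 = 9/2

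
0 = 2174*0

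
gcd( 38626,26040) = 434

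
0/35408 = 0 = 0.00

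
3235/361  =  8 + 347/361=8.96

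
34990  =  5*6998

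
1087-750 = 337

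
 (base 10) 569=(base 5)4234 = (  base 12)3b5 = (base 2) 1000111001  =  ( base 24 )nh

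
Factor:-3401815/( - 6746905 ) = 680363/1349381  =  11^(-1 )*23^1* 61^( - 1)*2011^( - 1)*29581^1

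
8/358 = 4/179 = 0.02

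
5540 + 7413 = 12953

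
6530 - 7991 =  - 1461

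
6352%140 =52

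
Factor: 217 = 7^1 * 31^1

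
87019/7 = 12431+2/7 = 12431.29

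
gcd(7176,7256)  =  8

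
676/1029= 676/1029 = 0.66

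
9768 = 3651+6117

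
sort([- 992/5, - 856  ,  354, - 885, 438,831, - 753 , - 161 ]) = [ - 885,  -  856, - 753, - 992/5 , - 161,354,438,831] 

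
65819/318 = 206 +311/318 = 206.98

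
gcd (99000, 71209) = 1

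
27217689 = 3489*7801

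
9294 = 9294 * 1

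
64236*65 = 4175340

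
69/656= 69/656 =0.11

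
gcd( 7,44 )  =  1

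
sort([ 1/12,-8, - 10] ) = [ - 10, - 8,1/12]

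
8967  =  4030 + 4937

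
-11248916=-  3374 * 3334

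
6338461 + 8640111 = 14978572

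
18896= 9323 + 9573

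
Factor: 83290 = 2^1*5^1*8329^1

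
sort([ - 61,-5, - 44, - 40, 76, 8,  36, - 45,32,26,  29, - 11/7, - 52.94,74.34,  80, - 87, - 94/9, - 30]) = [-87, - 61, - 52.94, - 45, - 44, - 40, - 30, - 94/9, - 5, - 11/7,  8,26, 29,  32, 36,74.34,  76, 80 ] 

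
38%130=38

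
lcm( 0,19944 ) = 0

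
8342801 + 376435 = 8719236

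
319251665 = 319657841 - 406176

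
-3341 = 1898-5239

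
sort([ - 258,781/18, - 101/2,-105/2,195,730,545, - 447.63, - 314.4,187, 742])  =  [  -  447.63, - 314.4, - 258, - 105/2, -101/2,781/18, 187, 195, 545 , 730,742]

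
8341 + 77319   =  85660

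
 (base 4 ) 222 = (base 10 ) 42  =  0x2a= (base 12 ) 36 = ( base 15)2C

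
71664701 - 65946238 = 5718463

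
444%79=49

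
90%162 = 90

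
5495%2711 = 73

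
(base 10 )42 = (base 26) 1G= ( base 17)28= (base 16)2a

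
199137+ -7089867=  -6890730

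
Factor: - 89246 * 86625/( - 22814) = 351406125/1037=3^2*5^3*7^1 * 17^( - 1 )*61^(  -  1 ) * 44623^1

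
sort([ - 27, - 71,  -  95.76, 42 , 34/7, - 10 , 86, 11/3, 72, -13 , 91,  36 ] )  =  [ - 95.76, - 71, - 27, - 13, - 10, 11/3, 34/7,36,42,72,86 , 91 ]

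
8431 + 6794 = 15225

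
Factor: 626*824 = 2^4*103^1*313^1 = 515824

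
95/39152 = 95/39152 = 0.00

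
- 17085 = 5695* ( - 3)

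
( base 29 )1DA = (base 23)279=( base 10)1228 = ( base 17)444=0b10011001100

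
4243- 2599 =1644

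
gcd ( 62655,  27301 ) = 1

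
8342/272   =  30 + 91/136 = 30.67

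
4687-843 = 3844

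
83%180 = 83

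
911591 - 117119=794472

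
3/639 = 1/213 = 0.00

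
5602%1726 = 424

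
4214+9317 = 13531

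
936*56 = 52416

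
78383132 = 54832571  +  23550561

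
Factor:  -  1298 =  - 2^1 * 11^1*59^1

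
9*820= 7380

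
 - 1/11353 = - 1 + 11352/11353 =- 0.00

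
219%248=219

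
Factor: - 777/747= -3^( - 1)*7^1*37^1*83^( -1) = - 259/249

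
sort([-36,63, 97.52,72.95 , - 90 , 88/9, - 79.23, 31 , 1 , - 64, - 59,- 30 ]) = [ - 90, - 79.23, - 64, - 59, - 36 , - 30 , 1 , 88/9,31,63, 72.95,97.52]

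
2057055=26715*77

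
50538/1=50538 = 50538.00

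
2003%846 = 311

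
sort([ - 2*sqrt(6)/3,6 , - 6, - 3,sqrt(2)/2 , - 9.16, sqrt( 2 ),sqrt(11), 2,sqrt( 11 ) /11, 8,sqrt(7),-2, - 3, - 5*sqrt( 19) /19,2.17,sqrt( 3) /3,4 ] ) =[ - 9.16,-6, - 3, - 3,- 2 , - 2*sqrt(6 )/3,-5*sqrt(19 )/19,sqrt(11 ) /11,sqrt(3) /3,sqrt( 2 )/2,sqrt(2 ), 2,2.17,sqrt( 7) , sqrt( 11 ),4,6, 8 ] 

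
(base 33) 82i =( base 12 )5110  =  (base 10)8796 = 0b10001001011100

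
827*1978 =1635806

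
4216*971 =4093736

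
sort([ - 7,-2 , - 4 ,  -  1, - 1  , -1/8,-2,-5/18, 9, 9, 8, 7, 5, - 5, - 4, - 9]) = [ - 9, - 7, - 5,- 4, - 4,  -  2 , - 2, - 1, - 1, - 5/18, -1/8, 5,  7, 8,9,9]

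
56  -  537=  - 481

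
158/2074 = 79/1037=   0.08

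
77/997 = 77/997= 0.08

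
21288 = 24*887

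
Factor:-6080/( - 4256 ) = 10/7= 2^1*5^1 * 7^(  -  1) 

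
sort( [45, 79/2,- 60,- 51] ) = [ - 60, - 51,79/2,45 ]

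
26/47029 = 26/47029 = 0.00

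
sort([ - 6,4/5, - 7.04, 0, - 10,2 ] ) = [-10,  -  7.04, - 6, 0, 4/5, 2 ]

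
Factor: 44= 2^2*11^1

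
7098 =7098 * 1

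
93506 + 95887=189393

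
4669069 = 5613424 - 944355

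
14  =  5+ 9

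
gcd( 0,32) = 32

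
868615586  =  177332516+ 691283070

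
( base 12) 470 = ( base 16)294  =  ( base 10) 660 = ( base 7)1632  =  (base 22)180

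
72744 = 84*866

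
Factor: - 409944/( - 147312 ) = 551/198  =  2^( - 1 )*3^(-2 )*11^(-1)*19^1*29^1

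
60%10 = 0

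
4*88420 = 353680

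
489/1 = 489  =  489.00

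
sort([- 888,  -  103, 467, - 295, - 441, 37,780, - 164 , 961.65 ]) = [ - 888, - 441, - 295,-164, - 103,37, 467,  780, 961.65] 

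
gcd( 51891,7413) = 7413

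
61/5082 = 61/5082 = 0.01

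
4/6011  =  4/6011= 0.00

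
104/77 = 104/77=1.35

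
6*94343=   566058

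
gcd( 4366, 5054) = 2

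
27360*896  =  24514560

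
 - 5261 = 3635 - 8896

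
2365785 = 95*24903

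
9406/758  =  12+155/379=12.41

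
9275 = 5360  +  3915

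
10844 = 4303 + 6541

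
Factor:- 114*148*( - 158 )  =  2665776 = 2^4 * 3^1*  19^1 * 37^1*79^1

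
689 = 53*13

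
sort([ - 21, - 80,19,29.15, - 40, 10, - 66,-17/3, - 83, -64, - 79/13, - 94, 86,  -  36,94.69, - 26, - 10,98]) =[ - 94,-83, - 80, - 66, - 64,- 40, - 36, - 26, - 21, - 10,-79/13, - 17/3, 10,19,29.15, 86,94.69,  98]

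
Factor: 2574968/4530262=117044/205921 = 2^2*17^(-1) *29^1*1009^1 * 12113^( - 1) 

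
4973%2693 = 2280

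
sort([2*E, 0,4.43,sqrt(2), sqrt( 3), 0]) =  [ 0, 0,sqrt( 2 ), sqrt( 3),4.43,2*E]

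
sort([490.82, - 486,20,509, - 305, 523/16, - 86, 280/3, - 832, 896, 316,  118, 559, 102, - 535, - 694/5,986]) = [ - 832, - 535,- 486 , - 305,- 694/5, - 86,20, 523/16, 280/3  ,  102, 118, 316, 490.82, 509,559, 896, 986]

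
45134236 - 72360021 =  - 27225785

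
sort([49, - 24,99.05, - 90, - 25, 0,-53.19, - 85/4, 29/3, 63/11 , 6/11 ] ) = [ - 90,-53.19, - 25 , -24, - 85/4,0,  6/11, 63/11,29/3, 49, 99.05] 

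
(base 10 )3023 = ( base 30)3an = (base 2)101111001111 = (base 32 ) 2UF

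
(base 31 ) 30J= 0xb56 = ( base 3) 10222111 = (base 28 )3JI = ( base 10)2902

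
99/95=1 + 4/95 = 1.04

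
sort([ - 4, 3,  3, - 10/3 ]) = [ - 4, - 10/3, 3,3 ]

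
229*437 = 100073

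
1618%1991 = 1618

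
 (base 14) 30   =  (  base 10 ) 42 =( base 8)52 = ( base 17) 28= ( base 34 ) 18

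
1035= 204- - 831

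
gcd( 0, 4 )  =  4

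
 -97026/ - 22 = 4410 + 3/11 = 4410.27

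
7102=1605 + 5497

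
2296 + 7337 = 9633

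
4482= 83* 54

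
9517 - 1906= 7611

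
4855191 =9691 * 501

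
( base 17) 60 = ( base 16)66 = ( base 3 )10210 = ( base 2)1100110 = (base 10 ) 102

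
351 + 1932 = 2283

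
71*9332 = 662572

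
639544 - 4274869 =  - 3635325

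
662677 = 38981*17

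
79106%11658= 9158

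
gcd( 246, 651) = 3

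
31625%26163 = 5462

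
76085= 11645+64440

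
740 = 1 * 740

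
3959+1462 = 5421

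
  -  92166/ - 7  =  92166/7 = 13166.57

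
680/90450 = 68/9045 =0.01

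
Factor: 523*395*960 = 198321600 = 2^6 *3^1*5^2*79^1*523^1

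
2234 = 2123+111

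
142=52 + 90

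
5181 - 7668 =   -  2487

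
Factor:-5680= -2^4*5^1*71^1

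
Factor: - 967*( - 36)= 2^2*3^2*967^1 =34812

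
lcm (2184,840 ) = 10920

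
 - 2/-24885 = 2/24885 = 0.00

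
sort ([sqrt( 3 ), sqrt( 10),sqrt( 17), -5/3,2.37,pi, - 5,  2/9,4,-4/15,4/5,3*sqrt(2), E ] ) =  [-5 ,- 5/3,  -  4/15, 2/9, 4/5 , sqrt(3 ),2.37 , E,pi,sqrt(10),  4 , sqrt (17),3*sqrt ( 2) ] 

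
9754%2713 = 1615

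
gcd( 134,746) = 2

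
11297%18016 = 11297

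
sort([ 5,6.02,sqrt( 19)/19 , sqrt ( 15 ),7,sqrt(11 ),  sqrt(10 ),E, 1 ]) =[sqrt(19 ) /19,1,E,sqrt (10), sqrt(11),sqrt(15 ),5 , 6.02,7]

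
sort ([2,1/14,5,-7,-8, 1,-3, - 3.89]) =[ - 8,-7, - 3.89, - 3,  1/14,  1  ,  2, 5] 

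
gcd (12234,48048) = 6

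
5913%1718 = 759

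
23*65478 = 1505994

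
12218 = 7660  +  4558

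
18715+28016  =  46731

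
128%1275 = 128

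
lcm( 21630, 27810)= 194670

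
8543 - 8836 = -293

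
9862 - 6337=3525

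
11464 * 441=5055624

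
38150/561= 68 + 2/561 =68.00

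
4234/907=4234/907 = 4.67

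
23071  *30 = 692130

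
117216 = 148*792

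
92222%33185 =25852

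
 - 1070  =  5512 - 6582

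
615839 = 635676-19837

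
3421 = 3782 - 361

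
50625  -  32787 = 17838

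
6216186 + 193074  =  6409260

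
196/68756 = 49/17189 = 0.00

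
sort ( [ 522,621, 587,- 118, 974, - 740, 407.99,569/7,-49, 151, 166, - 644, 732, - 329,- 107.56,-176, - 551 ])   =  [ - 740, - 644,  -  551, - 329, - 176,  -  118, - 107.56,-49,569/7, 151 , 166, 407.99, 522 , 587, 621, 732, 974]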